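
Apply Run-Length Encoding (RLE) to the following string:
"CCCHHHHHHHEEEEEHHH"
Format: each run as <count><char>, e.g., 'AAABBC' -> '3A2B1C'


Scanning runs left to right:
  i=0: run of 'C' x 3 -> '3C'
  i=3: run of 'H' x 7 -> '7H'
  i=10: run of 'E' x 5 -> '5E'
  i=15: run of 'H' x 3 -> '3H'

RLE = 3C7H5E3H


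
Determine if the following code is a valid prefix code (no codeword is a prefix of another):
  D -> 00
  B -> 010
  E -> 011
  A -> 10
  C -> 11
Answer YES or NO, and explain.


Checking each pair (does one codeword prefix another?):
  D='00' vs B='010': no prefix
  D='00' vs E='011': no prefix
  D='00' vs A='10': no prefix
  D='00' vs C='11': no prefix
  B='010' vs D='00': no prefix
  B='010' vs E='011': no prefix
  B='010' vs A='10': no prefix
  B='010' vs C='11': no prefix
  E='011' vs D='00': no prefix
  E='011' vs B='010': no prefix
  E='011' vs A='10': no prefix
  E='011' vs C='11': no prefix
  A='10' vs D='00': no prefix
  A='10' vs B='010': no prefix
  A='10' vs E='011': no prefix
  A='10' vs C='11': no prefix
  C='11' vs D='00': no prefix
  C='11' vs B='010': no prefix
  C='11' vs E='011': no prefix
  C='11' vs A='10': no prefix
No violation found over all pairs.

YES -- this is a valid prefix code. No codeword is a prefix of any other codeword.


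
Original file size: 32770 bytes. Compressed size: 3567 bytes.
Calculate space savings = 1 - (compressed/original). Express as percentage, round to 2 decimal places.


ratio = compressed/original = 3567/32770 = 0.10885
savings = 1 - ratio = 1 - 0.10885 = 0.89115
as a percentage: 0.89115 * 100 = 89.12%

Space savings = 1 - 3567/32770 = 89.12%


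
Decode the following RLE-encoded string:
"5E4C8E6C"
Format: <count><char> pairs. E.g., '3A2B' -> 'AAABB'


Expanding each <count><char> pair:
  5E -> 'EEEEE'
  4C -> 'CCCC'
  8E -> 'EEEEEEEE'
  6C -> 'CCCCCC'

Decoded = EEEEECCCCEEEEEEEECCCCCC


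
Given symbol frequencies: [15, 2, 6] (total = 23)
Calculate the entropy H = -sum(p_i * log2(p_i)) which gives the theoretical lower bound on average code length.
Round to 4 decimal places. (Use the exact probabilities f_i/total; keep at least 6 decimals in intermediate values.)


Per-symbol terms -p_i * log2(p_i) with p_i = f_i/23:
  p = 15/23 = 0.652174: log2(p) = -0.616671, -p*log2(p) = 0.402177
  p = 2/23 = 0.086957: log2(p) = -3.523562, -p*log2(p) = 0.306397
  p = 6/23 = 0.260870: log2(p) = -1.938599, -p*log2(p) = 0.505722
H = 0.402177 + 0.306397 + 0.505722 = 1.214296

H = 1.2143 bits/symbol


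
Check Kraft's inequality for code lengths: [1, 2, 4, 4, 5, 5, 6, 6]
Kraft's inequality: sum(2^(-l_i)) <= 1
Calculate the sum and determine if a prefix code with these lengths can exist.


Sum = 2^(-1) + 2^(-2) + 2^(-4) + 2^(-4) + 2^(-5) + 2^(-5) + 2^(-6) + 2^(-6)
    = 0.5 + 0.25 + 0.0625 + 0.0625 + 0.03125 + 0.03125 + 0.015625 + 0.015625
    = 62/64 = 0.96875
Since 0.96875 <= 1, Kraft's inequality IS satisfied.
A prefix code with these lengths CAN exist.

Kraft sum = 0.96875. Satisfied.


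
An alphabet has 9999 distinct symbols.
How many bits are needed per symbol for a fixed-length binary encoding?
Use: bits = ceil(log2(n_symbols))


log2(9999) = 13.2876
Bracket: 2^13 = 8192 < 9999 <= 2^14 = 16384
So ceil(log2(9999)) = 14

bits = ceil(log2(9999)) = ceil(13.2876) = 14 bits


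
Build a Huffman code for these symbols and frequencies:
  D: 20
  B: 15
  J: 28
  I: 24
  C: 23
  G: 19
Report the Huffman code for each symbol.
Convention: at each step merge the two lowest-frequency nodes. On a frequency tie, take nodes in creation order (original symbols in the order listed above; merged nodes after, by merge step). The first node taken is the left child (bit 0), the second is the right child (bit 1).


Huffman tree construction:
Step 1: Merge B(15) + G(19) = 34
Step 2: Merge D(20) + C(23) = 43
Step 3: Merge I(24) + J(28) = 52
Step 4: Merge (B+G)(34) + (D+C)(43) = 77
Step 5: Merge (I+J)(52) + ((B+G)+(D+C))(77) = 129
Read each symbol's code off the tree from the root (left child = 0, right child = 1).

Codes:
  D: 110 (length 3)
  B: 100 (length 3)
  J: 01 (length 2)
  I: 00 (length 2)
  C: 111 (length 3)
  G: 101 (length 3)
Average code length: 335/129 = 2.5969 bits/symbol


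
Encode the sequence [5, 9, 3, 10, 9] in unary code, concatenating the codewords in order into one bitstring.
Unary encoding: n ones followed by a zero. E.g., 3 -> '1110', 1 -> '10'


Encode each number as n ones followed by a terminating 0:
  5 -> 111110 (6 bits)
  9 -> 1111111110 (10 bits)
  3 -> 1110 (4 bits)
  10 -> 11111111110 (11 bits)
  9 -> 1111111110 (10 bits)
Total length = 6 + 10 + 4 + 11 + 10 = 41 bits.

Unary([5, 9, 3, 10, 9]) = 11111011111111101110111111111101111111110 (41 bits)


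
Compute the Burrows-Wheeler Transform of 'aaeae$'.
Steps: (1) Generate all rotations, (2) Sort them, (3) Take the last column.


Rotations (sorted):
  0: $aaeae -> last char: e
  1: aaeae$ -> last char: $
  2: ae$aae -> last char: e
  3: aeae$a -> last char: a
  4: e$aaea -> last char: a
  5: eae$aa -> last char: a


BWT = e$eaaa


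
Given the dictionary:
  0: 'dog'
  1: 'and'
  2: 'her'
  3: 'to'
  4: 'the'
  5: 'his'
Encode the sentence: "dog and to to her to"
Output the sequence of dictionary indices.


Look up each word in the dictionary:
  'dog' -> 0
  'and' -> 1
  'to' -> 3
  'to' -> 3
  'her' -> 2
  'to' -> 3

Encoded: [0, 1, 3, 3, 2, 3]


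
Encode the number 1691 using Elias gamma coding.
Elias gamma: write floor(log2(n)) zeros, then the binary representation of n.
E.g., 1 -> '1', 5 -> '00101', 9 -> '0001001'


num_bits = floor(log2(1691)) + 1 = 11
leading_zeros = num_bits - 1 = 10
binary(1691) = 11010011011

Elias gamma(1691) = '0000000000' + '11010011011' = 000000000011010011011 (21 bits)


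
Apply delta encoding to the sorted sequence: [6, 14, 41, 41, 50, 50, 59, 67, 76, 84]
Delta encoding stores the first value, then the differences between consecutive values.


First value: 6
Deltas:
  14 - 6 = 8
  41 - 14 = 27
  41 - 41 = 0
  50 - 41 = 9
  50 - 50 = 0
  59 - 50 = 9
  67 - 59 = 8
  76 - 67 = 9
  84 - 76 = 8


Delta encoded: [6, 8, 27, 0, 9, 0, 9, 8, 9, 8]


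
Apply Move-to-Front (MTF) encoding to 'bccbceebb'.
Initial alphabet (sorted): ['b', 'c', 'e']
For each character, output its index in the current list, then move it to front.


MTF encoding:
'b': index 0 in ['b', 'c', 'e'] -> ['b', 'c', 'e']
'c': index 1 in ['b', 'c', 'e'] -> ['c', 'b', 'e']
'c': index 0 in ['c', 'b', 'e'] -> ['c', 'b', 'e']
'b': index 1 in ['c', 'b', 'e'] -> ['b', 'c', 'e']
'c': index 1 in ['b', 'c', 'e'] -> ['c', 'b', 'e']
'e': index 2 in ['c', 'b', 'e'] -> ['e', 'c', 'b']
'e': index 0 in ['e', 'c', 'b'] -> ['e', 'c', 'b']
'b': index 2 in ['e', 'c', 'b'] -> ['b', 'e', 'c']
'b': index 0 in ['b', 'e', 'c'] -> ['b', 'e', 'c']


Output: [0, 1, 0, 1, 1, 2, 0, 2, 0]


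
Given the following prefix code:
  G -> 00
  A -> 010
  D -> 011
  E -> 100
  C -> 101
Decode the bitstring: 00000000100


Decoding step by step:
Bits 00 -> G
Bits 00 -> G
Bits 00 -> G
Bits 00 -> G
Bits 100 -> E


Decoded message: GGGGE


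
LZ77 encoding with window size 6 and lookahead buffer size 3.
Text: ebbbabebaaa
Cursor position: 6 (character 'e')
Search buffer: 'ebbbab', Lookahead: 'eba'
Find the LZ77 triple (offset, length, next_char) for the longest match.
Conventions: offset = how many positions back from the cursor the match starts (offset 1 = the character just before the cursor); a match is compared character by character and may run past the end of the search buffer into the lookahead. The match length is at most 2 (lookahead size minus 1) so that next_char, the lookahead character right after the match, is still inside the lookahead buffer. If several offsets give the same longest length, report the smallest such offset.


Try each offset into the search buffer:
  offset=1 (pos 5, char 'b'): match length 0
  offset=2 (pos 4, char 'a'): match length 0
  offset=3 (pos 3, char 'b'): match length 0
  offset=4 (pos 2, char 'b'): match length 0
  offset=5 (pos 1, char 'b'): match length 0
  offset=6 (pos 0, char 'e'): match length 2
Longest match has length 2 at offset 6.
next_char = character at position 6 + 2 = 8 -> 'a'

Best match: offset=6, length=2 (matching 'eb' starting at position 0)
LZ77 triple: (6, 2, 'a')


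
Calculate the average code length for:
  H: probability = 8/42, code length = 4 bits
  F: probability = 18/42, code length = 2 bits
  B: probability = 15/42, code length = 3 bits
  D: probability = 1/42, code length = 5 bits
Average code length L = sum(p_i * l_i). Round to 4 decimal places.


Weighted contributions p_i * l_i:
  H: (8/42) * 4 = 32/42
  F: (18/42) * 2 = 36/42
  B: (15/42) * 3 = 45/42
  D: (1/42) * 5 = 5/42
Sum = (32 + 36 + 45 + 5)/42 = 118/42

L = 118/42 = 2.8095 bits/symbol


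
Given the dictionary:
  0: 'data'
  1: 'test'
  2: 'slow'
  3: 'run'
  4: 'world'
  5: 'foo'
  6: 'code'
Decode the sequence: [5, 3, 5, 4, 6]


Look up each index in the dictionary:
  5 -> 'foo'
  3 -> 'run'
  5 -> 'foo'
  4 -> 'world'
  6 -> 'code'

Decoded: "foo run foo world code"


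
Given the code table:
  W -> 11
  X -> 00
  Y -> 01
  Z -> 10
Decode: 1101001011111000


Decoding:
11 -> W
01 -> Y
00 -> X
10 -> Z
11 -> W
11 -> W
10 -> Z
00 -> X


Result: WYXZWWZX


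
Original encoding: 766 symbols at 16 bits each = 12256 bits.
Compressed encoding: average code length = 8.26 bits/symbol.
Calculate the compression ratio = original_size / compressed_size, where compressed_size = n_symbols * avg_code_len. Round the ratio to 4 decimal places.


original_size = n_symbols * orig_bits = 766 * 16 = 12256 bits
compressed_size = n_symbols * avg_code_len = 766 * 8.26 = 6327.16 bits
ratio = original_size / compressed_size = 12256 / 6327.16 = 1.937

Compression ratio = 1.937


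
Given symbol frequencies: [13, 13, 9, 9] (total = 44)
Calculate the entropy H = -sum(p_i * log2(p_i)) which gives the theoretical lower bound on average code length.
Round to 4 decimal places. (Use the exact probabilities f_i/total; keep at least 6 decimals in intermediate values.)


Per-symbol terms -p_i * log2(p_i) with p_i = f_i/44:
  p = 13/44 = 0.295455: log2(p) = -1.758992, -p*log2(p) = 0.519702
  p = 13/44 = 0.295455: log2(p) = -1.758992, -p*log2(p) = 0.519702
  p = 9/44 = 0.204545: log2(p) = -2.289507, -p*log2(p) = 0.468308
  p = 9/44 = 0.204545: log2(p) = -2.289507, -p*log2(p) = 0.468308
H = 0.519702 + 0.519702 + 0.468308 + 0.468308 = 1.976020

H = 1.976 bits/symbol


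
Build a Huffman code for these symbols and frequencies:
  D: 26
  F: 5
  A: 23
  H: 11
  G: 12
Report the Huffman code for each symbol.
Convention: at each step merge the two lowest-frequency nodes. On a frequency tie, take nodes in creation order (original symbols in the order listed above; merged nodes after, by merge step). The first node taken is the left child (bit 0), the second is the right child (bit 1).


Huffman tree construction:
Step 1: Merge F(5) + H(11) = 16
Step 2: Merge G(12) + (F+H)(16) = 28
Step 3: Merge A(23) + D(26) = 49
Step 4: Merge (G+(F+H))(28) + (A+D)(49) = 77
Read each symbol's code off the tree from the root (left child = 0, right child = 1).

Codes:
  D: 11 (length 2)
  F: 010 (length 3)
  A: 10 (length 2)
  H: 011 (length 3)
  G: 00 (length 2)
Average code length: 170/77 = 2.2078 bits/symbol


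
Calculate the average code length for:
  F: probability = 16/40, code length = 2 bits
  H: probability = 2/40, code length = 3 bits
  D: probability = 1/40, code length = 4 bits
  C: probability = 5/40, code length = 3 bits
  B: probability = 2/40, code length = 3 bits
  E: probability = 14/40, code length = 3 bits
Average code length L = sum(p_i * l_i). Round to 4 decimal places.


Weighted contributions p_i * l_i:
  F: (16/40) * 2 = 32/40
  H: (2/40) * 3 = 6/40
  D: (1/40) * 4 = 4/40
  C: (5/40) * 3 = 15/40
  B: (2/40) * 3 = 6/40
  E: (14/40) * 3 = 42/40
Sum = (32 + 6 + 4 + 15 + 6 + 42)/40 = 105/40

L = 105/40 = 2.6250 bits/symbol


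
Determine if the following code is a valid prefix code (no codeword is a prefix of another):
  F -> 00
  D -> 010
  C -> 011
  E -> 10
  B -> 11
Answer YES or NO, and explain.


Checking each pair (does one codeword prefix another?):
  F='00' vs D='010': no prefix
  F='00' vs C='011': no prefix
  F='00' vs E='10': no prefix
  F='00' vs B='11': no prefix
  D='010' vs F='00': no prefix
  D='010' vs C='011': no prefix
  D='010' vs E='10': no prefix
  D='010' vs B='11': no prefix
  C='011' vs F='00': no prefix
  C='011' vs D='010': no prefix
  C='011' vs E='10': no prefix
  C='011' vs B='11': no prefix
  E='10' vs F='00': no prefix
  E='10' vs D='010': no prefix
  E='10' vs C='011': no prefix
  E='10' vs B='11': no prefix
  B='11' vs F='00': no prefix
  B='11' vs D='010': no prefix
  B='11' vs C='011': no prefix
  B='11' vs E='10': no prefix
No violation found over all pairs.

YES -- this is a valid prefix code. No codeword is a prefix of any other codeword.


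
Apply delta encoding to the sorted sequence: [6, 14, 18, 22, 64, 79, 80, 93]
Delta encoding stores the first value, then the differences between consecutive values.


First value: 6
Deltas:
  14 - 6 = 8
  18 - 14 = 4
  22 - 18 = 4
  64 - 22 = 42
  79 - 64 = 15
  80 - 79 = 1
  93 - 80 = 13


Delta encoded: [6, 8, 4, 4, 42, 15, 1, 13]


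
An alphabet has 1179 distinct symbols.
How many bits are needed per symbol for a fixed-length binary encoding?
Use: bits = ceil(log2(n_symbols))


log2(1179) = 10.2033
Bracket: 2^10 = 1024 < 1179 <= 2^11 = 2048
So ceil(log2(1179)) = 11

bits = ceil(log2(1179)) = ceil(10.2033) = 11 bits


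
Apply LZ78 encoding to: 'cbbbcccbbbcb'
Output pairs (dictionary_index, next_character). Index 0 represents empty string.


LZ78 encoding steps:
Dictionary: {0: ''}
Step 1: w='' (idx 0), next='c' -> output (0, 'c'), add 'c' as idx 1
Step 2: w='' (idx 0), next='b' -> output (0, 'b'), add 'b' as idx 2
Step 3: w='b' (idx 2), next='b' -> output (2, 'b'), add 'bb' as idx 3
Step 4: w='c' (idx 1), next='c' -> output (1, 'c'), add 'cc' as idx 4
Step 5: w='c' (idx 1), next='b' -> output (1, 'b'), add 'cb' as idx 5
Step 6: w='bb' (idx 3), next='c' -> output (3, 'c'), add 'bbc' as idx 6
Step 7: w='b' (idx 2), end of input -> output (2, '')


Encoded: [(0, 'c'), (0, 'b'), (2, 'b'), (1, 'c'), (1, 'b'), (3, 'c'), (2, '')]


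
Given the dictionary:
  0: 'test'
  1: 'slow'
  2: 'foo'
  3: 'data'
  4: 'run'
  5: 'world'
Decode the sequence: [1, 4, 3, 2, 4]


Look up each index in the dictionary:
  1 -> 'slow'
  4 -> 'run'
  3 -> 'data'
  2 -> 'foo'
  4 -> 'run'

Decoded: "slow run data foo run"


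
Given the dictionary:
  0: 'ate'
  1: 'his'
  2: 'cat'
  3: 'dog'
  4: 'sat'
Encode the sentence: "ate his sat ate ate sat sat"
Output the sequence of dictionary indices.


Look up each word in the dictionary:
  'ate' -> 0
  'his' -> 1
  'sat' -> 4
  'ate' -> 0
  'ate' -> 0
  'sat' -> 4
  'sat' -> 4

Encoded: [0, 1, 4, 0, 0, 4, 4]


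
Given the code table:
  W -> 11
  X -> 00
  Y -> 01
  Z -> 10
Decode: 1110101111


Decoding:
11 -> W
10 -> Z
10 -> Z
11 -> W
11 -> W


Result: WZZWW


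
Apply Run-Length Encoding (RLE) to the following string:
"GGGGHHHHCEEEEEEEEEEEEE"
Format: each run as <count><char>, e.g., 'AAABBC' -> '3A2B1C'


Scanning runs left to right:
  i=0: run of 'G' x 4 -> '4G'
  i=4: run of 'H' x 4 -> '4H'
  i=8: run of 'C' x 1 -> '1C'
  i=9: run of 'E' x 13 -> '13E'

RLE = 4G4H1C13E


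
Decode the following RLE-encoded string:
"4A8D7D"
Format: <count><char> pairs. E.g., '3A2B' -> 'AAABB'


Expanding each <count><char> pair:
  4A -> 'AAAA'
  8D -> 'DDDDDDDD'
  7D -> 'DDDDDDD'

Decoded = AAAADDDDDDDDDDDDDDD


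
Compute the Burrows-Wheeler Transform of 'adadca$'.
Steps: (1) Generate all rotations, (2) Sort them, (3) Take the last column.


Rotations (sorted):
  0: $adadca -> last char: a
  1: a$adadc -> last char: c
  2: adadca$ -> last char: $
  3: adca$ad -> last char: d
  4: ca$adad -> last char: d
  5: dadca$a -> last char: a
  6: dca$ada -> last char: a


BWT = ac$ddaa


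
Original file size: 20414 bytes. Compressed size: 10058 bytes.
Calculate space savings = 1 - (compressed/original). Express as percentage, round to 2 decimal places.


ratio = compressed/original = 10058/20414 = 0.492701
savings = 1 - ratio = 1 - 0.492701 = 0.507299
as a percentage: 0.507299 * 100 = 50.73%

Space savings = 1 - 10058/20414 = 50.73%


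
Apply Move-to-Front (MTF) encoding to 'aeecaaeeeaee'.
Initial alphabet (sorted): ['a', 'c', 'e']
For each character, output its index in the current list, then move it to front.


MTF encoding:
'a': index 0 in ['a', 'c', 'e'] -> ['a', 'c', 'e']
'e': index 2 in ['a', 'c', 'e'] -> ['e', 'a', 'c']
'e': index 0 in ['e', 'a', 'c'] -> ['e', 'a', 'c']
'c': index 2 in ['e', 'a', 'c'] -> ['c', 'e', 'a']
'a': index 2 in ['c', 'e', 'a'] -> ['a', 'c', 'e']
'a': index 0 in ['a', 'c', 'e'] -> ['a', 'c', 'e']
'e': index 2 in ['a', 'c', 'e'] -> ['e', 'a', 'c']
'e': index 0 in ['e', 'a', 'c'] -> ['e', 'a', 'c']
'e': index 0 in ['e', 'a', 'c'] -> ['e', 'a', 'c']
'a': index 1 in ['e', 'a', 'c'] -> ['a', 'e', 'c']
'e': index 1 in ['a', 'e', 'c'] -> ['e', 'a', 'c']
'e': index 0 in ['e', 'a', 'c'] -> ['e', 'a', 'c']


Output: [0, 2, 0, 2, 2, 0, 2, 0, 0, 1, 1, 0]


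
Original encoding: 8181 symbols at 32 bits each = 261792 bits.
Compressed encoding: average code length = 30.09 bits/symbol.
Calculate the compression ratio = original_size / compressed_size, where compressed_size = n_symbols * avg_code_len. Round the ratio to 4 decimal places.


original_size = n_symbols * orig_bits = 8181 * 32 = 261792 bits
compressed_size = n_symbols * avg_code_len = 8181 * 30.09 = 246166.29 bits
ratio = original_size / compressed_size = 261792 / 246166.29 = 1.0635

Compression ratio = 1.0635


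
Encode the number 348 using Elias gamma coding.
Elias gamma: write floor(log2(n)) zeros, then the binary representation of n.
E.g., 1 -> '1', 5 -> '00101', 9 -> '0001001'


num_bits = floor(log2(348)) + 1 = 9
leading_zeros = num_bits - 1 = 8
binary(348) = 101011100

Elias gamma(348) = '00000000' + '101011100' = 00000000101011100 (17 bits)


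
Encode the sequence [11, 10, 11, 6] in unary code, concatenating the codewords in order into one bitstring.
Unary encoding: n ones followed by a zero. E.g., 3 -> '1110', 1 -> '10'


Encode each number as n ones followed by a terminating 0:
  11 -> 111111111110 (12 bits)
  10 -> 11111111110 (11 bits)
  11 -> 111111111110 (12 bits)
  6 -> 1111110 (7 bits)
Total length = 12 + 11 + 12 + 7 = 42 bits.

Unary([11, 10, 11, 6]) = 111111111110111111111101111111111101111110 (42 bits)


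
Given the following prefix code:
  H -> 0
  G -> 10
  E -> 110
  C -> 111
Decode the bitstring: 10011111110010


Decoding step by step:
Bits 10 -> G
Bits 0 -> H
Bits 111 -> C
Bits 111 -> C
Bits 10 -> G
Bits 0 -> H
Bits 10 -> G


Decoded message: GHCCGHG


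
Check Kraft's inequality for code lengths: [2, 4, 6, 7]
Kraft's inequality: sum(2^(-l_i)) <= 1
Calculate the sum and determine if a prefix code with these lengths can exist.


Sum = 2^(-2) + 2^(-4) + 2^(-6) + 2^(-7)
    = 0.25 + 0.0625 + 0.015625 + 0.0078125
    = 43/128 = 0.3359375
Since 0.3359375 <= 1, Kraft's inequality IS satisfied.
A prefix code with these lengths CAN exist.

Kraft sum = 0.3359375. Satisfied.


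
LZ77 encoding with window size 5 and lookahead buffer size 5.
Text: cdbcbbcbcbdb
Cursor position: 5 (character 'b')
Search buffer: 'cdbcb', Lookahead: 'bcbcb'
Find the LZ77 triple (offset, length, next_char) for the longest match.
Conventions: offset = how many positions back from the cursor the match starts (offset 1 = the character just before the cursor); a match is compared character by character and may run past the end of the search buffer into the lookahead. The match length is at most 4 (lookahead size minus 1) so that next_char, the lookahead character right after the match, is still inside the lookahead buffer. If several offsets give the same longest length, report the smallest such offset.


Try each offset into the search buffer:
  offset=1 (pos 4, char 'b'): match length 1
  offset=2 (pos 3, char 'c'): match length 0
  offset=3 (pos 2, char 'b'): match length 3
  offset=4 (pos 1, char 'd'): match length 0
  offset=5 (pos 0, char 'c'): match length 0
Longest match has length 3 at offset 3.
next_char = character at position 5 + 3 = 8 -> 'c'

Best match: offset=3, length=3 (matching 'bcb' starting at position 2)
LZ77 triple: (3, 3, 'c')


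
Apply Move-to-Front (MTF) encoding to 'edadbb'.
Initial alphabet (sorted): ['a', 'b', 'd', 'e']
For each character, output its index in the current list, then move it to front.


MTF encoding:
'e': index 3 in ['a', 'b', 'd', 'e'] -> ['e', 'a', 'b', 'd']
'd': index 3 in ['e', 'a', 'b', 'd'] -> ['d', 'e', 'a', 'b']
'a': index 2 in ['d', 'e', 'a', 'b'] -> ['a', 'd', 'e', 'b']
'd': index 1 in ['a', 'd', 'e', 'b'] -> ['d', 'a', 'e', 'b']
'b': index 3 in ['d', 'a', 'e', 'b'] -> ['b', 'd', 'a', 'e']
'b': index 0 in ['b', 'd', 'a', 'e'] -> ['b', 'd', 'a', 'e']


Output: [3, 3, 2, 1, 3, 0]


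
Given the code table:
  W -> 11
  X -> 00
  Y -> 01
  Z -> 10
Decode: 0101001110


Decoding:
01 -> Y
01 -> Y
00 -> X
11 -> W
10 -> Z


Result: YYXWZ


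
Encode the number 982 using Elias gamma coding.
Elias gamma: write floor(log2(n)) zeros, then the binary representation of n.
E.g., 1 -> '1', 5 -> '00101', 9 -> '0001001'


num_bits = floor(log2(982)) + 1 = 10
leading_zeros = num_bits - 1 = 9
binary(982) = 1111010110

Elias gamma(982) = '000000000' + '1111010110' = 0000000001111010110 (19 bits)


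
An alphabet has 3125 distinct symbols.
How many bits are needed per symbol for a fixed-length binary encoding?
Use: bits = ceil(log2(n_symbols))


log2(3125) = 11.6096
Bracket: 2^11 = 2048 < 3125 <= 2^12 = 4096
So ceil(log2(3125)) = 12

bits = ceil(log2(3125)) = ceil(11.6096) = 12 bits


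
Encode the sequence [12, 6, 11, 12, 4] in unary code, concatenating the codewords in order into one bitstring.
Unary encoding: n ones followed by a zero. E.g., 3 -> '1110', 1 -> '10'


Encode each number as n ones followed by a terminating 0:
  12 -> 1111111111110 (13 bits)
  6 -> 1111110 (7 bits)
  11 -> 111111111110 (12 bits)
  12 -> 1111111111110 (13 bits)
  4 -> 11110 (5 bits)
Total length = 13 + 7 + 12 + 13 + 5 = 50 bits.

Unary([12, 6, 11, 12, 4]) = 11111111111101111110111111111110111111111111011110 (50 bits)


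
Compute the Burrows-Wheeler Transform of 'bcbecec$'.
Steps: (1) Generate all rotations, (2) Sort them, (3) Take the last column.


Rotations (sorted):
  0: $bcbecec -> last char: c
  1: bcbecec$ -> last char: $
  2: becec$bc -> last char: c
  3: c$bcbece -> last char: e
  4: cbecec$b -> last char: b
  5: cec$bcbe -> last char: e
  6: ec$bcbec -> last char: c
  7: ecec$bcb -> last char: b


BWT = c$cebecb


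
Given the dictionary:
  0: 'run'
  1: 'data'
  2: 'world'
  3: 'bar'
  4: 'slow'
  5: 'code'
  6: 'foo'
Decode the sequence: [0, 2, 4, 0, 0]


Look up each index in the dictionary:
  0 -> 'run'
  2 -> 'world'
  4 -> 'slow'
  0 -> 'run'
  0 -> 'run'

Decoded: "run world slow run run"


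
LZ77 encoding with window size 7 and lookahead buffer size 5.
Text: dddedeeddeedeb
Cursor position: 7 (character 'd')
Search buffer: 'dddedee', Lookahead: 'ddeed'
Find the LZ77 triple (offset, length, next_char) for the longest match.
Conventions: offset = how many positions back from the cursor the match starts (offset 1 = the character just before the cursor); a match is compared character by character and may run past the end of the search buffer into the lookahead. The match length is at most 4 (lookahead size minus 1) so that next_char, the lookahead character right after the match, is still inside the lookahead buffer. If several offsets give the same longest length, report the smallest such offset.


Try each offset into the search buffer:
  offset=1 (pos 6, char 'e'): match length 0
  offset=2 (pos 5, char 'e'): match length 0
  offset=3 (pos 4, char 'd'): match length 1
  offset=4 (pos 3, char 'e'): match length 0
  offset=5 (pos 2, char 'd'): match length 1
  offset=6 (pos 1, char 'd'): match length 3
  offset=7 (pos 0, char 'd'): match length 2
Longest match has length 3 at offset 6.
next_char = character at position 7 + 3 = 10 -> 'e'

Best match: offset=6, length=3 (matching 'dde' starting at position 1)
LZ77 triple: (6, 3, 'e')


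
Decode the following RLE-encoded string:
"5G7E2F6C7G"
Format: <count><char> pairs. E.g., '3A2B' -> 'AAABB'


Expanding each <count><char> pair:
  5G -> 'GGGGG'
  7E -> 'EEEEEEE'
  2F -> 'FF'
  6C -> 'CCCCCC'
  7G -> 'GGGGGGG'

Decoded = GGGGGEEEEEEEFFCCCCCCGGGGGGG


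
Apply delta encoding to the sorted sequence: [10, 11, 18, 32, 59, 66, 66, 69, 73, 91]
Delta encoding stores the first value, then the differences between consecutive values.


First value: 10
Deltas:
  11 - 10 = 1
  18 - 11 = 7
  32 - 18 = 14
  59 - 32 = 27
  66 - 59 = 7
  66 - 66 = 0
  69 - 66 = 3
  73 - 69 = 4
  91 - 73 = 18


Delta encoded: [10, 1, 7, 14, 27, 7, 0, 3, 4, 18]


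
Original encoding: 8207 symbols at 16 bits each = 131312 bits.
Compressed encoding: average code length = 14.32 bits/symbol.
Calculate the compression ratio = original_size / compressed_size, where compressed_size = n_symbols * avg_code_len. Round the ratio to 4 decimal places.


original_size = n_symbols * orig_bits = 8207 * 16 = 131312 bits
compressed_size = n_symbols * avg_code_len = 8207 * 14.32 = 117524.24 bits
ratio = original_size / compressed_size = 131312 / 117524.24 = 1.1173

Compression ratio = 1.1173


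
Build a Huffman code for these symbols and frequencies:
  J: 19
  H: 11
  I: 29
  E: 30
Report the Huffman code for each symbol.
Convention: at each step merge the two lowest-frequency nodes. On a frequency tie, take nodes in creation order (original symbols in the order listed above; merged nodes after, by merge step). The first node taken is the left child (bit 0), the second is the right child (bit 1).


Huffman tree construction:
Step 1: Merge H(11) + J(19) = 30
Step 2: Merge I(29) + E(30) = 59
Step 3: Merge (H+J)(30) + (I+E)(59) = 89
Read each symbol's code off the tree from the root (left child = 0, right child = 1).

Codes:
  J: 01 (length 2)
  H: 00 (length 2)
  I: 10 (length 2)
  E: 11 (length 2)
Average code length: 178/89 = 2.0000 bits/symbol


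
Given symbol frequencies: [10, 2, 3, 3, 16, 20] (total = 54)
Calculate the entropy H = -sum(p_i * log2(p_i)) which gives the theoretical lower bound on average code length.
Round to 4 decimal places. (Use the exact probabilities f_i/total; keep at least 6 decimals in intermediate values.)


Per-symbol terms -p_i * log2(p_i) with p_i = f_i/54:
  p = 10/54 = 0.185185: log2(p) = -2.432959, -p*log2(p) = 0.450548
  p = 2/54 = 0.037037: log2(p) = -4.754888, -p*log2(p) = 0.176107
  p = 3/54 = 0.055556: log2(p) = -4.169925, -p*log2(p) = 0.231663
  p = 3/54 = 0.055556: log2(p) = -4.169925, -p*log2(p) = 0.231663
  p = 16/54 = 0.296296: log2(p) = -1.754888, -p*log2(p) = 0.519967
  p = 20/54 = 0.370370: log2(p) = -1.432959, -p*log2(p) = 0.530726
H = 0.450548 + 0.176107 + 0.231663 + 0.231663 + 0.519967 + 0.530726 = 2.140674

H = 2.1407 bits/symbol


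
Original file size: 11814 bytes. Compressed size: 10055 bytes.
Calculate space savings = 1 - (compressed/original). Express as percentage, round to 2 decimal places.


ratio = compressed/original = 10055/11814 = 0.851109
savings = 1 - ratio = 1 - 0.851109 = 0.148891
as a percentage: 0.148891 * 100 = 14.89%

Space savings = 1 - 10055/11814 = 14.89%


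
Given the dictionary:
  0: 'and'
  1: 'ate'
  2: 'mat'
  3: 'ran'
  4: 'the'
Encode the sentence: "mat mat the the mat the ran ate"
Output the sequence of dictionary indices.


Look up each word in the dictionary:
  'mat' -> 2
  'mat' -> 2
  'the' -> 4
  'the' -> 4
  'mat' -> 2
  'the' -> 4
  'ran' -> 3
  'ate' -> 1

Encoded: [2, 2, 4, 4, 2, 4, 3, 1]


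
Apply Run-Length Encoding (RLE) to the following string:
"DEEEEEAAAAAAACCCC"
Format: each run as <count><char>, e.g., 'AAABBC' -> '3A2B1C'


Scanning runs left to right:
  i=0: run of 'D' x 1 -> '1D'
  i=1: run of 'E' x 5 -> '5E'
  i=6: run of 'A' x 7 -> '7A'
  i=13: run of 'C' x 4 -> '4C'

RLE = 1D5E7A4C


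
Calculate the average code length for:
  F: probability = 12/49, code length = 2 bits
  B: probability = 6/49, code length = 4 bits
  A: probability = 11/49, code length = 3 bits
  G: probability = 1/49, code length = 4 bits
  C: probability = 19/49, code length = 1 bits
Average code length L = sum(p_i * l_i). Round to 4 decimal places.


Weighted contributions p_i * l_i:
  F: (12/49) * 2 = 24/49
  B: (6/49) * 4 = 24/49
  A: (11/49) * 3 = 33/49
  G: (1/49) * 4 = 4/49
  C: (19/49) * 1 = 19/49
Sum = (24 + 24 + 33 + 4 + 19)/49 = 104/49

L = 104/49 = 2.1224 bits/symbol


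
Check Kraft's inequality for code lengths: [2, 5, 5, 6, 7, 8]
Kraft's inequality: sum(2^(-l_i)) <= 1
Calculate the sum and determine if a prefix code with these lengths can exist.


Sum = 2^(-2) + 2^(-5) + 2^(-5) + 2^(-6) + 2^(-7) + 2^(-8)
    = 0.25 + 0.03125 + 0.03125 + 0.015625 + 0.0078125 + 0.00390625
    = 87/256 = 0.33984375
Since 0.33984375 <= 1, Kraft's inequality IS satisfied.
A prefix code with these lengths CAN exist.

Kraft sum = 0.33984375. Satisfied.


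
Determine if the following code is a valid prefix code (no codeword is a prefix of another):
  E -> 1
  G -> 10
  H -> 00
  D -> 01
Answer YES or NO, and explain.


Checking each pair (does one codeword prefix another?):
  E='1' vs G='10': prefix -- VIOLATION

NO -- this is NOT a valid prefix code. E (1) is a prefix of G (10).


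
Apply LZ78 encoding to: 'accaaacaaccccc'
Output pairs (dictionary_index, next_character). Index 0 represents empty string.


LZ78 encoding steps:
Dictionary: {0: ''}
Step 1: w='' (idx 0), next='a' -> output (0, 'a'), add 'a' as idx 1
Step 2: w='' (idx 0), next='c' -> output (0, 'c'), add 'c' as idx 2
Step 3: w='c' (idx 2), next='a' -> output (2, 'a'), add 'ca' as idx 3
Step 4: w='a' (idx 1), next='a' -> output (1, 'a'), add 'aa' as idx 4
Step 5: w='ca' (idx 3), next='a' -> output (3, 'a'), add 'caa' as idx 5
Step 6: w='c' (idx 2), next='c' -> output (2, 'c'), add 'cc' as idx 6
Step 7: w='cc' (idx 6), next='c' -> output (6, 'c'), add 'ccc' as idx 7


Encoded: [(0, 'a'), (0, 'c'), (2, 'a'), (1, 'a'), (3, 'a'), (2, 'c'), (6, 'c')]


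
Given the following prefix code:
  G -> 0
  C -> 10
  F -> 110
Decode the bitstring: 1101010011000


Decoding step by step:
Bits 110 -> F
Bits 10 -> C
Bits 10 -> C
Bits 0 -> G
Bits 110 -> F
Bits 0 -> G
Bits 0 -> G


Decoded message: FCCGFGG


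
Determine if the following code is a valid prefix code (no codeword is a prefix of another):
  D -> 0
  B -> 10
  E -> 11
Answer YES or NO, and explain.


Checking each pair (does one codeword prefix another?):
  D='0' vs B='10': no prefix
  D='0' vs E='11': no prefix
  B='10' vs D='0': no prefix
  B='10' vs E='11': no prefix
  E='11' vs D='0': no prefix
  E='11' vs B='10': no prefix
No violation found over all pairs.

YES -- this is a valid prefix code. No codeword is a prefix of any other codeword.


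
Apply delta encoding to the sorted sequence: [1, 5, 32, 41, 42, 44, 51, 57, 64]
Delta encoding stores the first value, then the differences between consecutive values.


First value: 1
Deltas:
  5 - 1 = 4
  32 - 5 = 27
  41 - 32 = 9
  42 - 41 = 1
  44 - 42 = 2
  51 - 44 = 7
  57 - 51 = 6
  64 - 57 = 7


Delta encoded: [1, 4, 27, 9, 1, 2, 7, 6, 7]


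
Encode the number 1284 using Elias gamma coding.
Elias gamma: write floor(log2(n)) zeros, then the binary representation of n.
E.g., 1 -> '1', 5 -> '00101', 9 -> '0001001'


num_bits = floor(log2(1284)) + 1 = 11
leading_zeros = num_bits - 1 = 10
binary(1284) = 10100000100

Elias gamma(1284) = '0000000000' + '10100000100' = 000000000010100000100 (21 bits)


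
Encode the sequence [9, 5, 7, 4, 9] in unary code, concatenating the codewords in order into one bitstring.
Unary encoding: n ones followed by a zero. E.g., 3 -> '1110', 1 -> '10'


Encode each number as n ones followed by a terminating 0:
  9 -> 1111111110 (10 bits)
  5 -> 111110 (6 bits)
  7 -> 11111110 (8 bits)
  4 -> 11110 (5 bits)
  9 -> 1111111110 (10 bits)
Total length = 10 + 6 + 8 + 5 + 10 = 39 bits.

Unary([9, 5, 7, 4, 9]) = 111111111011111011111110111101111111110 (39 bits)


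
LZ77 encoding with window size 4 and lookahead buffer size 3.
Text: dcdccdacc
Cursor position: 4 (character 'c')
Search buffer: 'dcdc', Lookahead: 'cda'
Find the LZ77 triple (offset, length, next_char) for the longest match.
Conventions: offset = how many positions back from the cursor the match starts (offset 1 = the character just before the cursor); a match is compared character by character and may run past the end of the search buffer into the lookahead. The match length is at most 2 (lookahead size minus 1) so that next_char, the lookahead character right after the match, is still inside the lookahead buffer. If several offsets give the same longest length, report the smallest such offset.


Try each offset into the search buffer:
  offset=1 (pos 3, char 'c'): match length 1
  offset=2 (pos 2, char 'd'): match length 0
  offset=3 (pos 1, char 'c'): match length 2
  offset=4 (pos 0, char 'd'): match length 0
Longest match has length 2 at offset 3.
next_char = character at position 4 + 2 = 6 -> 'a'

Best match: offset=3, length=2 (matching 'cd' starting at position 1)
LZ77 triple: (3, 2, 'a')


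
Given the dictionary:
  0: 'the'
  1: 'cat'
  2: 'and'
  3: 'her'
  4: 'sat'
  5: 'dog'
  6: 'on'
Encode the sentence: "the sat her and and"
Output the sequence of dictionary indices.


Look up each word in the dictionary:
  'the' -> 0
  'sat' -> 4
  'her' -> 3
  'and' -> 2
  'and' -> 2

Encoded: [0, 4, 3, 2, 2]


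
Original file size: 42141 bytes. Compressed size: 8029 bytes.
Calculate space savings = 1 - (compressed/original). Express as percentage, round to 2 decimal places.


ratio = compressed/original = 8029/42141 = 0.190527
savings = 1 - ratio = 1 - 0.190527 = 0.809473
as a percentage: 0.809473 * 100 = 80.95%

Space savings = 1 - 8029/42141 = 80.95%


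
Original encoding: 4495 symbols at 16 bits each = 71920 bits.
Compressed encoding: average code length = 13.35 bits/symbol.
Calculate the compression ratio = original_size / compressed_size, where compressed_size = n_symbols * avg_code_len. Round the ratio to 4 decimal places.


original_size = n_symbols * orig_bits = 4495 * 16 = 71920 bits
compressed_size = n_symbols * avg_code_len = 4495 * 13.35 = 60008.25 bits
ratio = original_size / compressed_size = 71920 / 60008.25 = 1.1985

Compression ratio = 1.1985


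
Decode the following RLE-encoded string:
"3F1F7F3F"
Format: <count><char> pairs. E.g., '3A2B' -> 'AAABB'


Expanding each <count><char> pair:
  3F -> 'FFF'
  1F -> 'F'
  7F -> 'FFFFFFF'
  3F -> 'FFF'

Decoded = FFFFFFFFFFFFFF


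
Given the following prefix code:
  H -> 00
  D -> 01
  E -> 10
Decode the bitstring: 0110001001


Decoding step by step:
Bits 01 -> D
Bits 10 -> E
Bits 00 -> H
Bits 10 -> E
Bits 01 -> D


Decoded message: DEHED


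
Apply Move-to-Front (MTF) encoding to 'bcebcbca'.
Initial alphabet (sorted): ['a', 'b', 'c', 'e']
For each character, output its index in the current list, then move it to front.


MTF encoding:
'b': index 1 in ['a', 'b', 'c', 'e'] -> ['b', 'a', 'c', 'e']
'c': index 2 in ['b', 'a', 'c', 'e'] -> ['c', 'b', 'a', 'e']
'e': index 3 in ['c', 'b', 'a', 'e'] -> ['e', 'c', 'b', 'a']
'b': index 2 in ['e', 'c', 'b', 'a'] -> ['b', 'e', 'c', 'a']
'c': index 2 in ['b', 'e', 'c', 'a'] -> ['c', 'b', 'e', 'a']
'b': index 1 in ['c', 'b', 'e', 'a'] -> ['b', 'c', 'e', 'a']
'c': index 1 in ['b', 'c', 'e', 'a'] -> ['c', 'b', 'e', 'a']
'a': index 3 in ['c', 'b', 'e', 'a'] -> ['a', 'c', 'b', 'e']


Output: [1, 2, 3, 2, 2, 1, 1, 3]


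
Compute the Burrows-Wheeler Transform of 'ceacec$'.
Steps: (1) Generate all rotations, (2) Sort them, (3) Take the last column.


Rotations (sorted):
  0: $ceacec -> last char: c
  1: acec$ce -> last char: e
  2: c$ceace -> last char: e
  3: ceacec$ -> last char: $
  4: cec$cea -> last char: a
  5: eacec$c -> last char: c
  6: ec$ceac -> last char: c


BWT = cee$acc


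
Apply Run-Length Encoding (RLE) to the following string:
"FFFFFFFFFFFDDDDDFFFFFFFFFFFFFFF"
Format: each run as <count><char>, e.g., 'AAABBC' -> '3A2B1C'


Scanning runs left to right:
  i=0: run of 'F' x 11 -> '11F'
  i=11: run of 'D' x 5 -> '5D'
  i=16: run of 'F' x 15 -> '15F'

RLE = 11F5D15F


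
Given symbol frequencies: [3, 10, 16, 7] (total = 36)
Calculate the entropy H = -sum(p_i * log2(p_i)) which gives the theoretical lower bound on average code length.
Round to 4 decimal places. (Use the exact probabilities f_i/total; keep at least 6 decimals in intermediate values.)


Per-symbol terms -p_i * log2(p_i) with p_i = f_i/36:
  p = 3/36 = 0.083333: log2(p) = -3.584963, -p*log2(p) = 0.298747
  p = 10/36 = 0.277778: log2(p) = -1.847997, -p*log2(p) = 0.513332
  p = 16/36 = 0.444444: log2(p) = -1.169925, -p*log2(p) = 0.519967
  p = 7/36 = 0.194444: log2(p) = -2.362570, -p*log2(p) = 0.459389
H = 0.298747 + 0.513332 + 0.519967 + 0.459389 = 1.791435

H = 1.7914 bits/symbol


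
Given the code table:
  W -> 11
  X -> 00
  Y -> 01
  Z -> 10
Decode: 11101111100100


Decoding:
11 -> W
10 -> Z
11 -> W
11 -> W
10 -> Z
01 -> Y
00 -> X


Result: WZWWZYX


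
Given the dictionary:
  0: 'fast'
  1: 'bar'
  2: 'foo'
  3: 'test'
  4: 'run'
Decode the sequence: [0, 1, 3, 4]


Look up each index in the dictionary:
  0 -> 'fast'
  1 -> 'bar'
  3 -> 'test'
  4 -> 'run'

Decoded: "fast bar test run"


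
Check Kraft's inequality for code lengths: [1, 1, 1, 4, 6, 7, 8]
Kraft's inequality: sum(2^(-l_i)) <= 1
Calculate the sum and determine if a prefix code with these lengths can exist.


Sum = 2^(-1) + 2^(-1) + 2^(-1) + 2^(-4) + 2^(-6) + 2^(-7) + 2^(-8)
    = 0.5 + 0.5 + 0.5 + 0.0625 + 0.015625 + 0.0078125 + 0.00390625
    = 407/256 = 1.58984375
Since 1.58984375 > 1, Kraft's inequality is NOT satisfied.
A prefix code with these lengths CANNOT exist.

Kraft sum = 1.58984375. Not satisfied.


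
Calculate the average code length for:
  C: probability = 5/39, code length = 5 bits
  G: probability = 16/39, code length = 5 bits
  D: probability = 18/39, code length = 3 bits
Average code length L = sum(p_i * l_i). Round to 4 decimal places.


Weighted contributions p_i * l_i:
  C: (5/39) * 5 = 25/39
  G: (16/39) * 5 = 80/39
  D: (18/39) * 3 = 54/39
Sum = (25 + 80 + 54)/39 = 159/39

L = 159/39 = 4.0769 bits/symbol


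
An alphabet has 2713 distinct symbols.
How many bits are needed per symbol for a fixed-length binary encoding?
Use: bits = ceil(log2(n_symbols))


log2(2713) = 11.4057
Bracket: 2^11 = 2048 < 2713 <= 2^12 = 4096
So ceil(log2(2713)) = 12

bits = ceil(log2(2713)) = ceil(11.4057) = 12 bits


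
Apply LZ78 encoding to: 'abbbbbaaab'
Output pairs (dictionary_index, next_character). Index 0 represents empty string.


LZ78 encoding steps:
Dictionary: {0: ''}
Step 1: w='' (idx 0), next='a' -> output (0, 'a'), add 'a' as idx 1
Step 2: w='' (idx 0), next='b' -> output (0, 'b'), add 'b' as idx 2
Step 3: w='b' (idx 2), next='b' -> output (2, 'b'), add 'bb' as idx 3
Step 4: w='bb' (idx 3), next='a' -> output (3, 'a'), add 'bba' as idx 4
Step 5: w='a' (idx 1), next='a' -> output (1, 'a'), add 'aa' as idx 5
Step 6: w='b' (idx 2), end of input -> output (2, '')


Encoded: [(0, 'a'), (0, 'b'), (2, 'b'), (3, 'a'), (1, 'a'), (2, '')]


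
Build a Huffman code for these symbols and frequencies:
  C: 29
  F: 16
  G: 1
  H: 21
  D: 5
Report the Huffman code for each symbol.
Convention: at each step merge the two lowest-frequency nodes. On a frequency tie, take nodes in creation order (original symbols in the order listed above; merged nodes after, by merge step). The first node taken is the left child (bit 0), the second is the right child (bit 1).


Huffman tree construction:
Step 1: Merge G(1) + D(5) = 6
Step 2: Merge (G+D)(6) + F(16) = 22
Step 3: Merge H(21) + ((G+D)+F)(22) = 43
Step 4: Merge C(29) + (H+((G+D)+F))(43) = 72
Read each symbol's code off the tree from the root (left child = 0, right child = 1).

Codes:
  C: 0 (length 1)
  F: 111 (length 3)
  G: 1100 (length 4)
  H: 10 (length 2)
  D: 1101 (length 4)
Average code length: 143/72 = 1.9861 bits/symbol
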